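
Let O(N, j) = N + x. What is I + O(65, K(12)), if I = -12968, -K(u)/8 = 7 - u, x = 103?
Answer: -12800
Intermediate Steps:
K(u) = -56 + 8*u (K(u) = -8*(7 - u) = -56 + 8*u)
O(N, j) = 103 + N (O(N, j) = N + 103 = 103 + N)
I + O(65, K(12)) = -12968 + (103 + 65) = -12968 + 168 = -12800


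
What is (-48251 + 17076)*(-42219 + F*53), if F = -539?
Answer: 2206753550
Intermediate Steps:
(-48251 + 17076)*(-42219 + F*53) = (-48251 + 17076)*(-42219 - 539*53) = -31175*(-42219 - 28567) = -31175*(-70786) = 2206753550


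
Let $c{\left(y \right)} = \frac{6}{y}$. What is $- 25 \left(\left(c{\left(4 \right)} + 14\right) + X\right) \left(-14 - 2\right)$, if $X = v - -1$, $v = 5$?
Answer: $8600$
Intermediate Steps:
$X = 6$ ($X = 5 - -1 = 5 + 1 = 6$)
$- 25 \left(\left(c{\left(4 \right)} + 14\right) + X\right) \left(-14 - 2\right) = - 25 \left(\left(\frac{6}{4} + 14\right) + 6\right) \left(-14 - 2\right) = - 25 \left(\left(6 \cdot \frac{1}{4} + 14\right) + 6\right) \left(-14 - 2\right) = - 25 \left(\left(\frac{3}{2} + 14\right) + 6\right) \left(-16\right) = - 25 \left(\frac{31}{2} + 6\right) \left(-16\right) = \left(-25\right) \frac{43}{2} \left(-16\right) = \left(- \frac{1075}{2}\right) \left(-16\right) = 8600$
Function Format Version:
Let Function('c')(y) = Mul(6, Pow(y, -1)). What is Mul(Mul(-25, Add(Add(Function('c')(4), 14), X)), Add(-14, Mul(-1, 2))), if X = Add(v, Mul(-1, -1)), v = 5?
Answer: 8600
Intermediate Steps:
X = 6 (X = Add(5, Mul(-1, -1)) = Add(5, 1) = 6)
Mul(Mul(-25, Add(Add(Function('c')(4), 14), X)), Add(-14, Mul(-1, 2))) = Mul(Mul(-25, Add(Add(Mul(6, Pow(4, -1)), 14), 6)), Add(-14, Mul(-1, 2))) = Mul(Mul(-25, Add(Add(Mul(6, Rational(1, 4)), 14), 6)), Add(-14, -2)) = Mul(Mul(-25, Add(Add(Rational(3, 2), 14), 6)), -16) = Mul(Mul(-25, Add(Rational(31, 2), 6)), -16) = Mul(Mul(-25, Rational(43, 2)), -16) = Mul(Rational(-1075, 2), -16) = 8600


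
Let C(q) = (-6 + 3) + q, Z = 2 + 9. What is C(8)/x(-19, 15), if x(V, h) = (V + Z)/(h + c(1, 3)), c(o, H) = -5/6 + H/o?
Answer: -515/48 ≈ -10.729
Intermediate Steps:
Z = 11
c(o, H) = -⅚ + H/o (c(o, H) = -5*⅙ + H/o = -⅚ + H/o)
x(V, h) = (11 + V)/(13/6 + h) (x(V, h) = (V + 11)/(h + (-⅚ + 3/1)) = (11 + V)/(h + (-⅚ + 3*1)) = (11 + V)/(h + (-⅚ + 3)) = (11 + V)/(h + 13/6) = (11 + V)/(13/6 + h))
C(q) = -3 + q
C(8)/x(-19, 15) = (-3 + 8)/((6*(11 - 19)/(13 + 6*15))) = 5/((6*(-8)/(13 + 90))) = 5/((6*(-8)/103)) = 5/((6*(1/103)*(-8))) = 5/(-48/103) = 5*(-103/48) = -515/48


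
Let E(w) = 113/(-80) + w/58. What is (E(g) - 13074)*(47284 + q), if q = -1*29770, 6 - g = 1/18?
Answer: -265641136229/1160 ≈ -2.2900e+8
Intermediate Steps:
g = 107/18 (g = 6 - 1/18 = 107/18 ≈ 5.9444)
q = -29770
E(w) = -113/80 + w/58 (E(w) = 113*(-1/80) + w*(1/58) = -113/80 + w/58)
(E(g) - 13074)*(47284 + q) = ((-113/80 + (1/58)*(107/18)) - 13074)*(47284 - 29770) = ((-113/80 + 107/1044) - 13074)*17514 = (-27353/20880 - 13074)*17514 = -273012473/20880*17514 = -265641136229/1160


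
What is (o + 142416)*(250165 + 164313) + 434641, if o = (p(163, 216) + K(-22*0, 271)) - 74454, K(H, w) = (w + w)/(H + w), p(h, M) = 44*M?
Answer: 32109216345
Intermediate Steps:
K(H, w) = 2*w/(H + w) (K(H, w) = (2*w)/(H + w) = 2*w/(H + w))
o = -64948 (o = (44*216 + 2*271/(-22*0 + 271)) - 74454 = (9504 + 2*271/(0 + 271)) - 74454 = (9504 + 2*271/271) - 74454 = (9504 + 2*271*(1/271)) - 74454 = (9504 + 2) - 74454 = 9506 - 74454 = -64948)
(o + 142416)*(250165 + 164313) + 434641 = (-64948 + 142416)*(250165 + 164313) + 434641 = 77468*414478 + 434641 = 32108781704 + 434641 = 32109216345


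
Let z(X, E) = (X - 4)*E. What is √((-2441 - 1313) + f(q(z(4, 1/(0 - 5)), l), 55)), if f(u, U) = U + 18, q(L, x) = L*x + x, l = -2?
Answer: 3*I*√409 ≈ 60.671*I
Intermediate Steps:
z(X, E) = E*(-4 + X) (z(X, E) = (-4 + X)*E = E*(-4 + X))
q(L, x) = x + L*x
f(u, U) = 18 + U
√((-2441 - 1313) + f(q(z(4, 1/(0 - 5)), l), 55)) = √((-2441 - 1313) + (18 + 55)) = √(-3754 + 73) = √(-3681) = 3*I*√409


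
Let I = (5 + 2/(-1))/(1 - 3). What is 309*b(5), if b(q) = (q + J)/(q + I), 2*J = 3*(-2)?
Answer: 1236/7 ≈ 176.57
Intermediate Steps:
J = -3 (J = (3*(-2))/2 = (1/2)*(-6) = -3)
I = -3/2 (I = (5 + 2*(-1))/(-2) = (5 - 2)*(-1/2) = 3*(-1/2) = -3/2 ≈ -1.5000)
b(q) = (-3 + q)/(-3/2 + q) (b(q) = (q - 3)/(q - 3/2) = (-3 + q)/(-3/2 + q))
309*b(5) = 309*(2*(-3 + 5)/(-3 + 2*5)) = 309*(2*2/(-3 + 10)) = 309*(2*2/7) = 309*(2*(1/7)*2) = 309*(4/7) = 1236/7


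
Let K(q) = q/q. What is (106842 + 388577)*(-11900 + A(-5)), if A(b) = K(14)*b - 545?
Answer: -6167966550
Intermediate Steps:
K(q) = 1
A(b) = -545 + b (A(b) = 1*b - 545 = b - 545 = -545 + b)
(106842 + 388577)*(-11900 + A(-5)) = (106842 + 388577)*(-11900 + (-545 - 5)) = 495419*(-11900 - 550) = 495419*(-12450) = -6167966550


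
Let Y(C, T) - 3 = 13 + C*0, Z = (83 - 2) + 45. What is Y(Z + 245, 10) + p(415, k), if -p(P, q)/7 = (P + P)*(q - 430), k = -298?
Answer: 4229696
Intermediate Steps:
Z = 126 (Z = 81 + 45 = 126)
p(P, q) = -14*P*(-430 + q) (p(P, q) = -7*(P + P)*(q - 430) = -7*2*P*(-430 + q) = -14*P*(-430 + q))
Y(C, T) = 16 (Y(C, T) = 3 + (13 + C*0) = 3 + (13 + 0) = 3 + 13 = 16)
Y(Z + 245, 10) + p(415, k) = 16 + 14*415*(430 - 1*(-298)) = 16 + 14*415*(430 + 298) = 16 + 14*415*728 = 16 + 4229680 = 4229696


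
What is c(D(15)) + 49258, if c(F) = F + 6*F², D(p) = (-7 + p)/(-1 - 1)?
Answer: 49350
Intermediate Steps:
D(p) = 7/2 - p/2 (D(p) = (-7 + p)/(-2) = (-7 + p)*(-½) = 7/2 - p/2)
c(D(15)) + 49258 = (7/2 - ½*15)*(1 + 6*(7/2 - ½*15)) + 49258 = (7/2 - 15/2)*(1 + 6*(7/2 - 15/2)) + 49258 = -4*(1 + 6*(-4)) + 49258 = -4*(1 - 24) + 49258 = -4*(-23) + 49258 = 92 + 49258 = 49350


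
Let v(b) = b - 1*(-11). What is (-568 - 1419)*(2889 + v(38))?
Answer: -5837806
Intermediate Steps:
v(b) = 11 + b (v(b) = b + 11 = 11 + b)
(-568 - 1419)*(2889 + v(38)) = (-568 - 1419)*(2889 + (11 + 38)) = -1987*(2889 + 49) = -1987*2938 = -5837806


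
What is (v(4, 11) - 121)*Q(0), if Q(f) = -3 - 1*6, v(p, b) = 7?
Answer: 1026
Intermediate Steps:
Q(f) = -9 (Q(f) = -3 - 6 = -9)
(v(4, 11) - 121)*Q(0) = (7 - 121)*(-9) = -114*(-9) = 1026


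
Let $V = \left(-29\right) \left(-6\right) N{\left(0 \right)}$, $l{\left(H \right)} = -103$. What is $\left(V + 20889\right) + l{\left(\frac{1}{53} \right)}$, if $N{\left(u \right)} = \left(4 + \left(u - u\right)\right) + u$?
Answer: $21482$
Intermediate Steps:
$N{\left(u \right)} = 4 + u$ ($N{\left(u \right)} = \left(4 + 0\right) + u = 4 + u$)
$V = 696$ ($V = \left(-29\right) \left(-6\right) \left(4 + 0\right) = 174 \cdot 4 = 696$)
$\left(V + 20889\right) + l{\left(\frac{1}{53} \right)} = \left(696 + 20889\right) - 103 = 21585 - 103 = 21482$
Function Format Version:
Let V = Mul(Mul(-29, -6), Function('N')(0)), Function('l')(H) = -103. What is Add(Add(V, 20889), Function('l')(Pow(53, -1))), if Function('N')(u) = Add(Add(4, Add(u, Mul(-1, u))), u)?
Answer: 21482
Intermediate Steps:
Function('N')(u) = Add(4, u) (Function('N')(u) = Add(Add(4, 0), u) = Add(4, u))
V = 696 (V = Mul(Mul(-29, -6), Add(4, 0)) = Mul(174, 4) = 696)
Add(Add(V, 20889), Function('l')(Pow(53, -1))) = Add(Add(696, 20889), -103) = Add(21585, -103) = 21482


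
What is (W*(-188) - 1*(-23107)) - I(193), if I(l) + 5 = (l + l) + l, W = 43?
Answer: 14449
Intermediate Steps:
I(l) = -5 + 3*l (I(l) = -5 + ((l + l) + l) = -5 + (2*l + l) = -5 + 3*l)
(W*(-188) - 1*(-23107)) - I(193) = (43*(-188) - 1*(-23107)) - (-5 + 3*193) = (-8084 + 23107) - (-5 + 579) = 15023 - 1*574 = 15023 - 574 = 14449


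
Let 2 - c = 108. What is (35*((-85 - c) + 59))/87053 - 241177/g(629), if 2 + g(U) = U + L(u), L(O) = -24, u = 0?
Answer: -20993492981/52492959 ≈ -399.93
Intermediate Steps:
c = -106 (c = 2 - 1*108 = 2 - 108 = -106)
g(U) = -26 + U (g(U) = -2 + (U - 24) = -2 + (-24 + U) = -26 + U)
(35*((-85 - c) + 59))/87053 - 241177/g(629) = (35*((-85 - 1*(-106)) + 59))/87053 - 241177/(-26 + 629) = (35*((-85 + 106) + 59))*(1/87053) - 241177/603 = (35*(21 + 59))*(1/87053) - 241177*1/603 = (35*80)*(1/87053) - 241177/603 = 2800*(1/87053) - 241177/603 = 2800/87053 - 241177/603 = -20993492981/52492959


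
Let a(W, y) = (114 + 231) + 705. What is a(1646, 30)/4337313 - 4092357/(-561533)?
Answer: 5916807608797/811848126943 ≈ 7.2881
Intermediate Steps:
a(W, y) = 1050 (a(W, y) = 345 + 705 = 1050)
a(1646, 30)/4337313 - 4092357/(-561533) = 1050/4337313 - 4092357/(-561533) = 1050*(1/4337313) - 4092357*(-1/561533) = 350/1445771 + 4092357/561533 = 5916807608797/811848126943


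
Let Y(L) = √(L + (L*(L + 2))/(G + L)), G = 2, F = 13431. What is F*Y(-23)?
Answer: 13431*I*√46 ≈ 91094.0*I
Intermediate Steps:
Y(L) = √2*√L (Y(L) = √(L + (L*(L + 2))/(2 + L)) = √(L + (L*(2 + L))/(2 + L)) = √(L + L) = √(2*L) = √2*√L)
F*Y(-23) = 13431*(√2*√(-23)) = 13431*(√2*(I*√23)) = 13431*(I*√46) = 13431*I*√46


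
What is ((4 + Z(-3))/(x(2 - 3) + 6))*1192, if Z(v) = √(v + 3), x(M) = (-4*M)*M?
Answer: 2384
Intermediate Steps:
x(M) = -4*M²
Z(v) = √(3 + v)
((4 + Z(-3))/(x(2 - 3) + 6))*1192 = ((4 + √(3 - 3))/(-4*(2 - 3)² + 6))*1192 = ((4 + √0)/(-4*(-1)² + 6))*1192 = ((4 + 0)/(-4*1 + 6))*1192 = (4/(-4 + 6))*1192 = (4/2)*1192 = (4*(½))*1192 = 2*1192 = 2384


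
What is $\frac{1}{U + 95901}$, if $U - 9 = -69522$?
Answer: $\frac{1}{26388} \approx 3.7896 \cdot 10^{-5}$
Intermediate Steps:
$U = -69513$ ($U = 9 - 69522 = -69513$)
$\frac{1}{U + 95901} = \frac{1}{-69513 + 95901} = \frac{1}{26388}$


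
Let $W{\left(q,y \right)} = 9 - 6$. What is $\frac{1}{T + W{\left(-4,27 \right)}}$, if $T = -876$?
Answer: $- \frac{1}{873} \approx -0.0011455$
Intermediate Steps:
$W{\left(q,y \right)} = 3$ ($W{\left(q,y \right)} = 9 - 6 = 3$)
$\frac{1}{T + W{\left(-4,27 \right)}} = \frac{1}{-876 + 3} = \frac{1}{-873} = - \frac{1}{873}$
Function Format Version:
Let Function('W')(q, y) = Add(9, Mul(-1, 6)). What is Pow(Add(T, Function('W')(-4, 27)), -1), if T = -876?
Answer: Rational(-1, 873) ≈ -0.0011455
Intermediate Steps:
Function('W')(q, y) = 3 (Function('W')(q, y) = Add(9, -6) = 3)
Pow(Add(T, Function('W')(-4, 27)), -1) = Pow(Add(-876, 3), -1) = Pow(-873, -1) = Rational(-1, 873)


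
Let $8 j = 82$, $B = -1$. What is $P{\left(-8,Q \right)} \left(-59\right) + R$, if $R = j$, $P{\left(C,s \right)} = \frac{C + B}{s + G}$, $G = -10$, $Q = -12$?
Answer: $- \frac{611}{44} \approx -13.886$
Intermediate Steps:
$j = \frac{41}{4}$ ($j = \frac{1}{8} \cdot 82 = \frac{41}{4} \approx 10.25$)
$P{\left(C,s \right)} = \frac{-1 + C}{-10 + s}$ ($P{\left(C,s \right)} = \frac{C - 1}{s - 10} = \frac{-1 + C}{-10 + s}$)
$R = \frac{41}{4} \approx 10.25$
$P{\left(-8,Q \right)} \left(-59\right) + R = \frac{-1 - 8}{-10 - 12} \left(-59\right) + \frac{41}{4} = \frac{1}{-22} \left(-9\right) \left(-59\right) + \frac{41}{4} = \left(- \frac{1}{22}\right) \left(-9\right) \left(-59\right) + \frac{41}{4} = \frac{9}{22} \left(-59\right) + \frac{41}{4} = - \frac{531}{22} + \frac{41}{4} = - \frac{611}{44}$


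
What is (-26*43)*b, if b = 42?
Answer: -46956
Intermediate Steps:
(-26*43)*b = -26*43*42 = -1118*42 = -46956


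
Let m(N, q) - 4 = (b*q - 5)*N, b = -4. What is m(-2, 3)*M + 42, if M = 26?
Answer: 1030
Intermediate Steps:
m(N, q) = 4 + N*(-5 - 4*q) (m(N, q) = 4 + (-4*q - 5)*N = 4 + (-5 - 4*q)*N = 4 + N*(-5 - 4*q))
m(-2, 3)*M + 42 = (4 - 5*(-2) - 4*(-2)*3)*26 + 42 = (4 + 10 + 24)*26 + 42 = 38*26 + 42 = 988 + 42 = 1030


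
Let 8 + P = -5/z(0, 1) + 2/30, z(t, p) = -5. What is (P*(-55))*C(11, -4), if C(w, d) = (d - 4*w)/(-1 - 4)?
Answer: 18304/5 ≈ 3660.8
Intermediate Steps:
C(w, d) = -d/5 + 4*w/5 (C(w, d) = (d - 4*w)/(-5) = (d - 4*w)*(-⅕) = -d/5 + 4*w/5)
P = -104/15 (P = -8 + (-5/(-5) + 2/30) = -8 + (-5*(-⅕) + 2*(1/30)) = -8 + (1 + 1/15) = -8 + 16/15 = -104/15 ≈ -6.9333)
(P*(-55))*C(11, -4) = (-104/15*(-55))*(-⅕*(-4) + (⅘)*11) = 1144*(⅘ + 44/5)/3 = (1144/3)*(48/5) = 18304/5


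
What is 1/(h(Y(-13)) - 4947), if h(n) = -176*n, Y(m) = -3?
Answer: -1/4419 ≈ -0.00022630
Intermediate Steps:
1/(h(Y(-13)) - 4947) = 1/(-176*(-3) - 4947) = 1/(528 - 4947) = 1/(-4419) = -1/4419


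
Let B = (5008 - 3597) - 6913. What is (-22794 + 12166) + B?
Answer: -16130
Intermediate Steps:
B = -5502 (B = 1411 - 6913 = -5502)
(-22794 + 12166) + B = (-22794 + 12166) - 5502 = -10628 - 5502 = -16130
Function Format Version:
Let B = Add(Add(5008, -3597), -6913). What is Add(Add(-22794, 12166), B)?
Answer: -16130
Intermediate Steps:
B = -5502 (B = Add(1411, -6913) = -5502)
Add(Add(-22794, 12166), B) = Add(Add(-22794, 12166), -5502) = Add(-10628, -5502) = -16130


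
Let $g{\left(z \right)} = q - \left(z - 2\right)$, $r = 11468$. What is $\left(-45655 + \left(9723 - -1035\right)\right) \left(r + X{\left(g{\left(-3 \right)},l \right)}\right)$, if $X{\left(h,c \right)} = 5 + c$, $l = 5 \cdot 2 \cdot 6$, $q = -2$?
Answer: $-402467101$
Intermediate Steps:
$l = 60$ ($l = 10 \cdot 6 = 60$)
$g{\left(z \right)} = - z$ ($g{\left(z \right)} = -2 - \left(z - 2\right) = -2 - \left(-2 + z\right) = - z$)
$\left(-45655 + \left(9723 - -1035\right)\right) \left(r + X{\left(g{\left(-3 \right)},l \right)}\right) = \left(-45655 + \left(9723 - -1035\right)\right) \left(11468 + \left(5 + 60\right)\right) = \left(-45655 + \left(9723 + 1035\right)\right) \left(11468 + 65\right) = \left(-45655 + 10758\right) 11533 = \left(-34897\right) 11533 = -402467101$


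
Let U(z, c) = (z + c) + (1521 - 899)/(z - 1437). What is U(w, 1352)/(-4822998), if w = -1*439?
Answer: -15019/79367932 ≈ -0.00018923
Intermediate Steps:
w = -439
U(z, c) = c + z + 622/(-1437 + z) (U(z, c) = (c + z) + 622/(-1437 + z) = c + z + 622/(-1437 + z))
U(w, 1352)/(-4822998) = ((622 + (-439)² - 1437*1352 - 1437*(-439) + 1352*(-439))/(-1437 - 439))/(-4822998) = ((622 + 192721 - 1942824 + 630843 - 593528)/(-1876))*(-1/4822998) = -1/1876*(-1712166)*(-1/4822998) = (856083/938)*(-1/4822998) = -15019/79367932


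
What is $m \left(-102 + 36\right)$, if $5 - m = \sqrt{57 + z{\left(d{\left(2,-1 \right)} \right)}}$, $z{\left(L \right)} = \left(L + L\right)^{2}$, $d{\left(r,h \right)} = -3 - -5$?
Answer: $-330 + 66 \sqrt{73} \approx 233.9$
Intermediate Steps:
$d{\left(r,h \right)} = 2$ ($d{\left(r,h \right)} = -3 + 5 = 2$)
$z{\left(L \right)} = 4 L^{2}$ ($z{\left(L \right)} = \left(2 L\right)^{2} = 4 L^{2}$)
$m = 5 - \sqrt{73}$ ($m = 5 - \sqrt{57 + 4 \cdot 2^{2}} = 5 - \sqrt{57 + 4 \cdot 4} = 5 - \sqrt{57 + 16} = 5 - \sqrt{73} \approx -3.544$)
$m \left(-102 + 36\right) = \left(5 - \sqrt{73}\right) \left(-102 + 36\right) = \left(5 - \sqrt{73}\right) \left(-66\right) = -330 + 66 \sqrt{73}$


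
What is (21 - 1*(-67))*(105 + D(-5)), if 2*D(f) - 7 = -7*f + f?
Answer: 10868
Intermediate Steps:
D(f) = 7/2 - 3*f (D(f) = 7/2 + (-7*f + f)/2 = 7/2 + (-6*f)/2 = 7/2 - 3*f)
(21 - 1*(-67))*(105 + D(-5)) = (21 - 1*(-67))*(105 + (7/2 - 3*(-5))) = (21 + 67)*(105 + (7/2 + 15)) = 88*(105 + 37/2) = 88*(247/2) = 10868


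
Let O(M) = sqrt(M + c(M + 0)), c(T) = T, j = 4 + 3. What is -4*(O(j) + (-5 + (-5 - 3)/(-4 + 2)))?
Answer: 4 - 4*sqrt(14) ≈ -10.967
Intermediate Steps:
j = 7
O(M) = sqrt(2)*sqrt(M) (O(M) = sqrt(M + (M + 0)) = sqrt(M + M) = sqrt(2*M) = sqrt(2)*sqrt(M))
-4*(O(j) + (-5 + (-5 - 3)/(-4 + 2))) = -4*(sqrt(2)*sqrt(7) + (-5 + (-5 - 3)/(-4 + 2))) = -4*(sqrt(14) + (-5 - 8/(-2))) = -4*(sqrt(14) + (-5 - 8*(-1/2))) = -4*(sqrt(14) + (-5 + 4)) = -4*(sqrt(14) - 1) = -4*(-1 + sqrt(14)) = 4 - 4*sqrt(14)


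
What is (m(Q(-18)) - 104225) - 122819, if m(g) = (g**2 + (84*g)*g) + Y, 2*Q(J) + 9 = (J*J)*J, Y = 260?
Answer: 2899061749/4 ≈ 7.2477e+8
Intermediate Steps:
Q(J) = -9/2 + J**3/2 (Q(J) = -9/2 + ((J*J)*J)/2 = -9/2 + (J**2*J)/2 = -9/2 + J**3/2)
m(g) = 260 + 85*g**2 (m(g) = (g**2 + (84*g)*g) + 260 = (g**2 + 84*g**2) + 260 = 85*g**2 + 260 = 260 + 85*g**2)
(m(Q(-18)) - 104225) - 122819 = ((260 + 85*(-9/2 + (1/2)*(-18)**3)**2) - 104225) - 122819 = ((260 + 85*(-9/2 + (1/2)*(-5832))**2) - 104225) - 122819 = ((260 + 85*(-9/2 - 2916)**2) - 104225) - 122819 = ((260 + 85*(-5841/2)**2) - 104225) - 122819 = ((260 + 85*(34117281/4)) - 104225) - 122819 = ((260 + 2899968885/4) - 104225) - 122819 = (2899969925/4 - 104225) - 122819 = 2899553025/4 - 122819 = 2899061749/4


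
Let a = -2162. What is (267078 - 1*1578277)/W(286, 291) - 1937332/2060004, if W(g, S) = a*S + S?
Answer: 1004594864/877666379 ≈ 1.1446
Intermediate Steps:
W(g, S) = -2161*S (W(g, S) = -2162*S + S = -2161*S)
(267078 - 1*1578277)/W(286, 291) - 1937332/2060004 = (267078 - 1*1578277)/((-2161*291)) - 1937332/2060004 = (267078 - 1578277)/(-628851) - 1937332*1/2060004 = -1311199*(-1/628851) - 11813/12561 = 1311199/628851 - 11813/12561 = 1004594864/877666379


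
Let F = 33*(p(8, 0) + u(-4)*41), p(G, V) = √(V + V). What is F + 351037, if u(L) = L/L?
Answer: 352390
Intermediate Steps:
p(G, V) = √2*√V (p(G, V) = √(2*V) = √2*√V)
u(L) = 1
F = 1353 (F = 33*(√2*√0 + 1*41) = 33*(√2*0 + 41) = 33*(0 + 41) = 33*41 = 1353)
F + 351037 = 1353 + 351037 = 352390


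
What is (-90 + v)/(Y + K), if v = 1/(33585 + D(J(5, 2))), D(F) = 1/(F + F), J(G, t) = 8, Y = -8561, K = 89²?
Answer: 24181237/171955520 ≈ 0.14063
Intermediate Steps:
K = 7921
D(F) = 1/(2*F)
v = 16/537361 (v = 1/(33585 + (½)/8) = 1/(33585 + (½)*(⅛)) = 1/(33585 + 1/16) = 1/(537361/16) = 16/537361 ≈ 2.9775e-5)
(-90 + v)/(Y + K) = (-90 + 16/537361)/(-8561 + 7921) = -48362474/537361/(-640) = -48362474/537361*(-1/640) = 24181237/171955520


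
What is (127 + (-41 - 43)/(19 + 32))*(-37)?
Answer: -78847/17 ≈ -4638.1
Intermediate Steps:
(127 + (-41 - 43)/(19 + 32))*(-37) = (127 - 84/51)*(-37) = (127 - 84*1/51)*(-37) = (127 - 28/17)*(-37) = (2131/17)*(-37) = -78847/17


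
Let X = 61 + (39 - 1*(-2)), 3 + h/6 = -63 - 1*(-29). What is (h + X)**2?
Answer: 14400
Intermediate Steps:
h = -222 (h = -18 + 6*(-63 - 1*(-29)) = -18 + 6*(-63 + 29) = -18 + 6*(-34) = -18 - 204 = -222)
X = 102 (X = 61 + (39 + 2) = 61 + 41 = 102)
(h + X)**2 = (-222 + 102)**2 = (-120)**2 = 14400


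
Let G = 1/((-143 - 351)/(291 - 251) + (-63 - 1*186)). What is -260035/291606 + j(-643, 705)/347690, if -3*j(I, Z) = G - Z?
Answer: -25748259391/28896272517 ≈ -0.89106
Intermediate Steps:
G = -20/5227 (G = 1/(-494/40 + (-63 - 186)) = 1/(-494*1/40 - 249) = 1/(-247/20 - 249) = 1/(-5227/20) = -20/5227 ≈ -0.0038263)
j(I, Z) = 20/15681 + Z/3 (j(I, Z) = -(-20/5227 - Z)/3 = 20/15681 + Z/3)
-260035/291606 + j(-643, 705)/347690 = -260035/291606 + (20/15681 + (⅓)*705)/347690 = -260035*1/291606 + (20/15681 + 235)*(1/347690) = -1985/2226 + (3685055/15681)*(1/347690) = -1985/2226 + 737011/1090425378 = -25748259391/28896272517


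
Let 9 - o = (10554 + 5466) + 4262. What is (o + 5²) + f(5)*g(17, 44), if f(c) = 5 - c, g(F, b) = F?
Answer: -20248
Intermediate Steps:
o = -20273 (o = 9 - ((10554 + 5466) + 4262) = 9 - (16020 + 4262) = 9 - 1*20282 = 9 - 20282 = -20273)
(o + 5²) + f(5)*g(17, 44) = (-20273 + 5²) + (5 - 1*5)*17 = (-20273 + 25) + (5 - 5)*17 = -20248 + 0*17 = -20248 + 0 = -20248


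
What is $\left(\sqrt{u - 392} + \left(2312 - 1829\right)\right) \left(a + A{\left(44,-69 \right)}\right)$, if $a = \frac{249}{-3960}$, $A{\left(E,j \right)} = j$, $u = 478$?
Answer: $- \frac{14677243}{440} - \frac{91163 \sqrt{86}}{1320} \approx -33998.0$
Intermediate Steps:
$a = - \frac{83}{1320}$ ($a = 249 \left(- \frac{1}{3960}\right) = - \frac{83}{1320} \approx -0.062879$)
$\left(\sqrt{u - 392} + \left(2312 - 1829\right)\right) \left(a + A{\left(44,-69 \right)}\right) = \left(\sqrt{478 - 392} + \left(2312 - 1829\right)\right) \left(- \frac{83}{1320} - 69\right) = \left(\sqrt{86} + 483\right) \left(- \frac{91163}{1320}\right) = \left(483 + \sqrt{86}\right) \left(- \frac{91163}{1320}\right) = - \frac{14677243}{440} - \frac{91163 \sqrt{86}}{1320}$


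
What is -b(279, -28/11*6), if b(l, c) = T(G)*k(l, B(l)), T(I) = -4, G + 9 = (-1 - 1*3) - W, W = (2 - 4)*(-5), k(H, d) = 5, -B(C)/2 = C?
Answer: 20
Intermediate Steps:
B(C) = -2*C
W = 10 (W = -2*(-5) = 10)
G = -23 (G = -9 + ((-1 - 1*3) - 1*10) = -9 + ((-1 - 3) - 10) = -9 + (-4 - 10) = -9 - 14 = -23)
b(l, c) = -20 (b(l, c) = -4*5 = -20)
-b(279, -28/11*6) = -1*(-20) = 20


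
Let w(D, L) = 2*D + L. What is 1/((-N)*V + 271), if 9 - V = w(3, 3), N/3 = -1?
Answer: 1/271 ≈ 0.0036900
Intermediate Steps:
N = -3 (N = 3*(-1) = -3)
w(D, L) = L + 2*D
V = 0 (V = 9 - (3 + 2*3) = 9 - (3 + 6) = 9 - 1*9 = 9 - 9 = 0)
1/((-N)*V + 271) = 1/(-1*(-3)*0 + 271) = 1/(3*0 + 271) = 1/(0 + 271) = 1/271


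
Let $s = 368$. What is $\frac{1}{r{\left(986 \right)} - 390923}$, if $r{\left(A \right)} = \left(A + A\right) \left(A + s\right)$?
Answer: $\frac{1}{2279165} \approx 4.3876 \cdot 10^{-7}$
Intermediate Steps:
$r{\left(A \right)} = 2 A \left(368 + A\right)$ ($r{\left(A \right)} = \left(A + A\right) \left(A + 368\right) = 2 A \left(368 + A\right)$)
$\frac{1}{r{\left(986 \right)} - 390923} = \frac{1}{2 \cdot 986 \left(368 + 986\right) - 390923} = \frac{1}{2 \cdot 986 \cdot 1354 - 390923} = \frac{1}{2670088 - 390923} = \frac{1}{2279165}$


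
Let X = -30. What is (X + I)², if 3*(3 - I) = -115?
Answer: 1156/9 ≈ 128.44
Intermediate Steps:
I = 124/3 (I = 3 - ⅓*(-115) = 3 + 115/3 = 124/3 ≈ 41.333)
(X + I)² = (-30 + 124/3)² = (34/3)² = 1156/9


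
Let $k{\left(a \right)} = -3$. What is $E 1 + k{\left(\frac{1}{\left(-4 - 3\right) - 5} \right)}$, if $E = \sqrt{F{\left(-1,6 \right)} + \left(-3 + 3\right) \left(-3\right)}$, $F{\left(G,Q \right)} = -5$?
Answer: $-3 + i \sqrt{5} \approx -3.0 + 2.2361 i$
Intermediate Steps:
$E = i \sqrt{5}$ ($E = \sqrt{-5 + \left(-3 + 3\right) \left(-3\right)} = \sqrt{-5 + 0 \left(-3\right)} = \sqrt{-5 + 0} = \sqrt{-5} = i \sqrt{5} \approx 2.2361 i$)
$E 1 + k{\left(\frac{1}{\left(-4 - 3\right) - 5} \right)} = i \sqrt{5} \cdot 1 - 3 = i \sqrt{5} - 3 = -3 + i \sqrt{5}$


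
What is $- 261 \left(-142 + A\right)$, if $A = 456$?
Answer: $-81954$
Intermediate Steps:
$- 261 \left(-142 + A\right) = - 261 \left(-142 + 456\right) = \left(-261\right) 314 = -81954$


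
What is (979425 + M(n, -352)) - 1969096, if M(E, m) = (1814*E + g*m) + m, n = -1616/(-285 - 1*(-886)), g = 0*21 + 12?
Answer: -600473871/601 ≈ -9.9913e+5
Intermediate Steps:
g = 12 (g = 0 + 12 = 12)
n = -1616/601 (n = -1616/(-285 + 886) = -1616/601 ≈ -2.6889)
M(E, m) = 13*m + 1814*E (M(E, m) = (1814*E + 12*m) + m = (12*m + 1814*E) + m = 13*m + 1814*E)
(979425 + M(n, -352)) - 1969096 = (979425 + (13*(-352) + 1814*(-1616/601))) - 1969096 = (979425 + (-4576 - 2931424/601)) - 1969096 = (979425 - 5681600/601) - 1969096 = 582952825/601 - 1969096 = -600473871/601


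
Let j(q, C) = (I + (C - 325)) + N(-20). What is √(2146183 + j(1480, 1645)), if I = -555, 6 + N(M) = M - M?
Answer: √2146942 ≈ 1465.2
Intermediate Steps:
N(M) = -6 (N(M) = -6 + (M - M) = -6 + 0 = -6)
j(q, C) = -886 + C (j(q, C) = (-555 + (C - 325)) - 6 = (-555 + (-325 + C)) - 6 = (-880 + C) - 6 = -886 + C)
√(2146183 + j(1480, 1645)) = √(2146183 + (-886 + 1645)) = √(2146183 + 759) = √2146942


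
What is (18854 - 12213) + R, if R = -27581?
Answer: -20940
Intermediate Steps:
(18854 - 12213) + R = (18854 - 12213) - 27581 = 6641 - 27581 = -20940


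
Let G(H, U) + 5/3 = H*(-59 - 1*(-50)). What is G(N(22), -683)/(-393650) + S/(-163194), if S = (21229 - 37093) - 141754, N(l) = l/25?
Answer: 258532875777/267672158750 ≈ 0.96586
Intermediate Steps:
N(l) = l/25 (N(l) = l*(1/25) = l/25)
S = -157618 (S = -15864 - 141754 = -157618)
G(H, U) = -5/3 - 9*H (G(H, U) = -5/3 + H*(-59 - 1*(-50)) = -5/3 + H*(-59 + 50) = -5/3 + H*(-9) = -5/3 - 9*H)
G(N(22), -683)/(-393650) + S/(-163194) = (-5/3 - 9*22/25)/(-393650) - 157618/(-163194) = (-5/3 - 9*22/25)*(-1/393650) - 157618*(-1/163194) = (-5/3 - 198/25)*(-1/393650) + 78809/81597 = -719/75*(-1/393650) + 78809/81597 = 719/29523750 + 78809/81597 = 258532875777/267672158750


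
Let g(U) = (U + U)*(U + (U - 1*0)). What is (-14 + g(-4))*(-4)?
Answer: -200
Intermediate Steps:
g(U) = 4*U² (g(U) = (2*U)*(U + (U + 0)) = (2*U)*(U + U) = (2*U)*(2*U) = 4*U²)
(-14 + g(-4))*(-4) = (-14 + 4*(-4)²)*(-4) = (-14 + 4*16)*(-4) = (-14 + 64)*(-4) = 50*(-4) = -200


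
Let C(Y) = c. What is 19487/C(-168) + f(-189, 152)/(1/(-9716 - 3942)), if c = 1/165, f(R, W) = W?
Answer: 1139339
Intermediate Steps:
c = 1/165 ≈ 0.0060606
C(Y) = 1/165
19487/C(-168) + f(-189, 152)/(1/(-9716 - 3942)) = 19487/(1/165) + 152/(1/(-9716 - 3942)) = 19487*165 + 152/(1/(-13658)) = 3215355 + 152/(-1/13658) = 3215355 + 152*(-13658) = 3215355 - 2076016 = 1139339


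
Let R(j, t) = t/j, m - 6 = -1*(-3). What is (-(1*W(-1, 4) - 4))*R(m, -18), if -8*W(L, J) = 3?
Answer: -35/4 ≈ -8.7500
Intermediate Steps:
W(L, J) = -3/8 (W(L, J) = -⅛*3 = -3/8)
m = 9 (m = 6 - 1*(-3) = 6 + 3 = 9)
(-(1*W(-1, 4) - 4))*R(m, -18) = (-(1*(-3/8) - 4))*(-18/9) = (-(-3/8 - 4))*(-18*⅑) = -1*(-35/8)*(-2) = (35/8)*(-2) = -35/4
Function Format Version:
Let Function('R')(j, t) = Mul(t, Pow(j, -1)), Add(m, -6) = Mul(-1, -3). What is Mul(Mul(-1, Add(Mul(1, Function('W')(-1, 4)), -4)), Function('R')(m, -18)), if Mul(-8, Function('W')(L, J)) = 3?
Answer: Rational(-35, 4) ≈ -8.7500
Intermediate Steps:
Function('W')(L, J) = Rational(-3, 8) (Function('W')(L, J) = Mul(Rational(-1, 8), 3) = Rational(-3, 8))
m = 9 (m = Add(6, Mul(-1, -3)) = Add(6, 3) = 9)
Mul(Mul(-1, Add(Mul(1, Function('W')(-1, 4)), -4)), Function('R')(m, -18)) = Mul(Mul(-1, Add(Mul(1, Rational(-3, 8)), -4)), Mul(-18, Pow(9, -1))) = Mul(Mul(-1, Add(Rational(-3, 8), -4)), Mul(-18, Rational(1, 9))) = Mul(Mul(-1, Rational(-35, 8)), -2) = Mul(Rational(35, 8), -2) = Rational(-35, 4)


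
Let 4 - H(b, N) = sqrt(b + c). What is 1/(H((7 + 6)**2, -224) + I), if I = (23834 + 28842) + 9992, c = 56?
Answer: 1/62657 ≈ 1.5960e-5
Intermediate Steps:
H(b, N) = 4 - sqrt(56 + b) (H(b, N) = 4 - sqrt(b + 56) = 4 - sqrt(56 + b))
I = 62668 (I = 52676 + 9992 = 62668)
1/(H((7 + 6)**2, -224) + I) = 1/((4 - sqrt(56 + (7 + 6)**2)) + 62668) = 1/((4 - sqrt(56 + 13**2)) + 62668) = 1/((4 - sqrt(56 + 169)) + 62668) = 1/((4 - sqrt(225)) + 62668) = 1/((4 - 1*15) + 62668) = 1/((4 - 15) + 62668) = 1/(-11 + 62668) = 1/62657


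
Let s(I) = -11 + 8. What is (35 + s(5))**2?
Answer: 1024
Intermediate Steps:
s(I) = -3
(35 + s(5))**2 = (35 - 3)**2 = 32**2 = 1024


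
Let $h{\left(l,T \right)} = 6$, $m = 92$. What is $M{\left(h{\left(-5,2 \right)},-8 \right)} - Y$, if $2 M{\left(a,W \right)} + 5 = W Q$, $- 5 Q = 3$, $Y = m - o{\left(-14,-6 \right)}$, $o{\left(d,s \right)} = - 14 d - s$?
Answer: $\frac{1099}{10} \approx 109.9$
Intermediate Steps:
$o{\left(d,s \right)} = - s - 14 d$
$Y = -110$ ($Y = 92 - \left(\left(-1\right) \left(-6\right) - -196\right) = 92 - \left(6 + 196\right) = 92 - 202 = -110$)
$Q = - \frac{3}{5}$ ($Q = \left(- \frac{1}{5}\right) 3 = - \frac{3}{5} \approx -0.6$)
$M{\left(a,W \right)} = - \frac{5}{2} - \frac{3 W}{10}$ ($M{\left(a,W \right)} = - \frac{5}{2} + \frac{W \left(- \frac{3}{5}\right)}{2} = - \frac{5}{2} + \frac{\left(- \frac{3}{5}\right) W}{2} = - \frac{5}{2} - \frac{3 W}{10}$)
$M{\left(h{\left(-5,2 \right)},-8 \right)} - Y = \left(- \frac{5}{2} - - \frac{12}{5}\right) - -110 = \left(- \frac{5}{2} + \frac{12}{5}\right) + 110 = - \frac{1}{10} + 110 = \frac{1099}{10}$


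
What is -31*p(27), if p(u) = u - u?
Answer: 0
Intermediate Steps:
p(u) = 0
-31*p(27) = -31*0 = 0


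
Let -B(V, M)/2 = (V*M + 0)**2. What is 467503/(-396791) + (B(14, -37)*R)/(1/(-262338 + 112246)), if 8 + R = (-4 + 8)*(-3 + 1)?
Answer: -511362475169815599/396791 ≈ -1.2887e+12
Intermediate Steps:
R = -16 (R = -8 + (-4 + 8)*(-3 + 1) = -8 + 4*(-2) = -8 - 8 = -16)
B(V, M) = -2*M**2*V**2 (B(V, M) = -2*(V*M + 0)**2 = -2*(M*V + 0)**2 = -2*M**2*V**2)
467503/(-396791) + (B(14, -37)*R)/(1/(-262338 + 112246)) = 467503/(-396791) + (-2*(-37)**2*14**2*(-16))/(1/(-262338 + 112246)) = 467503*(-1/396791) + (-2*1369*196*(-16))/(1/(-150092)) = -467503/396791 + (-536648*(-16))/(-1/150092) = -467503/396791 + 8586368*(-150092) = -467503/396791 - 1288745145856 = -511362475169815599/396791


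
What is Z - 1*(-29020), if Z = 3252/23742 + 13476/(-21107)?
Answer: 2423720094442/83520399 ≈ 29020.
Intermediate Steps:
Z = -41884538/83520399 (Z = 3252*(1/23742) + 13476*(-1/21107) = 542/3957 - 13476/21107 = -41884538/83520399 ≈ -0.50149)
Z - 1*(-29020) = -41884538/83520399 - 1*(-29020) = -41884538/83520399 + 29020 = 2423720094442/83520399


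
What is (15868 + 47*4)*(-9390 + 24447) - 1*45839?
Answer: 241709353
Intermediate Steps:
(15868 + 47*4)*(-9390 + 24447) - 1*45839 = (15868 + 188)*15057 - 45839 = 16056*15057 - 45839 = 241755192 - 45839 = 241709353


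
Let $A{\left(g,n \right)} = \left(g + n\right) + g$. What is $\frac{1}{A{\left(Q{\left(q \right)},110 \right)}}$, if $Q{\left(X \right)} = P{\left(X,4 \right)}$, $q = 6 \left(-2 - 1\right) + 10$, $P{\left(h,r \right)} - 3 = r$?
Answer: $\frac{1}{124} \approx 0.0080645$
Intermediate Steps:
$P{\left(h,r \right)} = 3 + r$
$q = -8$ ($q = 6 \left(-3\right) + 10 = -18 + 10 = -8$)
$Q{\left(X \right)} = 7$ ($Q{\left(X \right)} = 3 + 4 = 7$)
$A{\left(g,n \right)} = n + 2 g$
$\frac{1}{A{\left(Q{\left(q \right)},110 \right)}} = \frac{1}{110 + 2 \cdot 7} = \frac{1}{110 + 14} = \frac{1}{124}$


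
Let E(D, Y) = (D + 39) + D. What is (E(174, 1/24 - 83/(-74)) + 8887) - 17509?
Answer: -8235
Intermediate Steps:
E(D, Y) = 39 + 2*D (E(D, Y) = (39 + D) + D = 39 + 2*D)
(E(174, 1/24 - 83/(-74)) + 8887) - 17509 = ((39 + 2*174) + 8887) - 17509 = ((39 + 348) + 8887) - 17509 = (387 + 8887) - 17509 = 9274 - 17509 = -8235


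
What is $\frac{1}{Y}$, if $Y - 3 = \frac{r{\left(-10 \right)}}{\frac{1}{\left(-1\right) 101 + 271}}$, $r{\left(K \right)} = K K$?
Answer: $\frac{1}{17003} \approx 5.8813 \cdot 10^{-5}$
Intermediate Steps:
$r{\left(K \right)} = K^{2}$
$Y = 17003$ ($Y = 3 + \frac{\left(-10\right)^{2}}{\frac{1}{\left(-1\right) 101 + 271}} = 3 + \frac{100}{\frac{1}{-101 + 271}} = 3 + \frac{100}{\frac{1}{170}} = 3 + 100 \frac{1}{\frac{1}{170}} = 3 + 100 \cdot 170 = 3 + 17000 = 17003$)
$\frac{1}{Y} = \frac{1}{17003}$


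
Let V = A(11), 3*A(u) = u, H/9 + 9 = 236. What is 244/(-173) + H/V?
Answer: 1057633/1903 ≈ 555.77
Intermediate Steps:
H = 2043 (H = -81 + 9*236 = -81 + 2124 = 2043)
A(u) = u/3
V = 11/3 (V = (1/3)*11 = 11/3 ≈ 3.6667)
244/(-173) + H/V = 244/(-173) + 2043/(11/3) = 244*(-1/173) + 2043*(3/11) = -244/173 + 6129/11 = 1057633/1903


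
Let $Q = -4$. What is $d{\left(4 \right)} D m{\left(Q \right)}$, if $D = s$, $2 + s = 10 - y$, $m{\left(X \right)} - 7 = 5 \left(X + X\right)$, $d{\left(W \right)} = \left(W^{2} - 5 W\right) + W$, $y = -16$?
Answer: $0$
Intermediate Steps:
$d{\left(W \right)} = W^{2} - 4 W$
$m{\left(X \right)} = 7 + 10 X$ ($m{\left(X \right)} = 7 + 5 \left(X + X\right) = 7 + 5 \cdot 2 X = 7 + 10 X$)
$s = 24$ ($s = -2 + \left(10 - -16\right) = -2 + \left(10 + 16\right) = -2 + 26 = 24$)
$D = 24$
$d{\left(4 \right)} D m{\left(Q \right)} = 4 \left(-4 + 4\right) 24 \left(7 + 10 \left(-4\right)\right) = 4 \cdot 0 \cdot 24 \left(7 - 40\right) = 0 \cdot 24 \left(-33\right) = 0 \left(-33\right) = 0$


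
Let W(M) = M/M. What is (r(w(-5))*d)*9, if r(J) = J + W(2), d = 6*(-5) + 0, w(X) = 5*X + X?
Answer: 7830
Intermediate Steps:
w(X) = 6*X
W(M) = 1
d = -30 (d = -30 + 0 = -30)
r(J) = 1 + J (r(J) = J + 1 = 1 + J)
(r(w(-5))*d)*9 = ((1 + 6*(-5))*(-30))*9 = ((1 - 30)*(-30))*9 = -29*(-30)*9 = 870*9 = 7830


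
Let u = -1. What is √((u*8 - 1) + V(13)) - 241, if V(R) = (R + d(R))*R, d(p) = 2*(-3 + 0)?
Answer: -241 + √82 ≈ -231.94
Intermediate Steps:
d(p) = -6 (d(p) = 2*(-3) = -6)
V(R) = R*(-6 + R) (V(R) = (R - 6)*R = (-6 + R)*R = R*(-6 + R))
√((u*8 - 1) + V(13)) - 241 = √((-1*8 - 1) + 13*(-6 + 13)) - 241 = √((-8 - 1) + 13*7) - 241 = √(-9 + 91) - 241 = √82 - 241 = -241 + √82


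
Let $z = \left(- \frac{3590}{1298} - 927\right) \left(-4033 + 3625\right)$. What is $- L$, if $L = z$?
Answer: $- \frac{246194544}{649} \approx -3.7934 \cdot 10^{5}$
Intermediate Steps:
$z = \frac{246194544}{649}$ ($z = \left(\left(-3590\right) \frac{1}{1298} - 927\right) \left(-408\right) = \left(- \frac{1795}{649} - 927\right) \left(-408\right) = \left(- \frac{603418}{649}\right) \left(-408\right) = \frac{246194544}{649} \approx 3.7934 \cdot 10^{5}$)
$L = \frac{246194544}{649} \approx 3.7934 \cdot 10^{5}$
$- L = \left(-1\right) \frac{246194544}{649} = - \frac{246194544}{649}$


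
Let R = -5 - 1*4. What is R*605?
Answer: -5445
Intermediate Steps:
R = -9 (R = -5 - 4 = -9)
R*605 = -9*605 = -5445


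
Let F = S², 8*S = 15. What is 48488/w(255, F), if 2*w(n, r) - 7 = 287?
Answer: 48488/147 ≈ 329.85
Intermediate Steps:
S = 15/8 (S = (⅛)*15 = 15/8 ≈ 1.8750)
F = 225/64 (F = (15/8)² = 225/64 ≈ 3.5156)
w(n, r) = 147 (w(n, r) = 7/2 + (½)*287 = 7/2 + 287/2 = 147)
48488/w(255, F) = 48488/147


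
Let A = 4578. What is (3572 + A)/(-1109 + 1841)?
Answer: 4075/366 ≈ 11.134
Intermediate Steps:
(3572 + A)/(-1109 + 1841) = (3572 + 4578)/(-1109 + 1841) = 8150/732 = 8150*(1/732) = 4075/366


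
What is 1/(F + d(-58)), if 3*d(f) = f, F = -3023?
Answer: -3/9127 ≈ -0.00032869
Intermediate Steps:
d(f) = f/3
1/(F + d(-58)) = 1/(-3023 + (1/3)*(-58)) = 1/(-3023 - 58/3) = 1/(-9127/3) = -3/9127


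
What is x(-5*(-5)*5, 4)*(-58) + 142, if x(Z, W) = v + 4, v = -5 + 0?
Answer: 200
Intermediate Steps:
v = -5
x(Z, W) = -1 (x(Z, W) = -5 + 4 = -1)
x(-5*(-5)*5, 4)*(-58) + 142 = -1*(-58) + 142 = 58 + 142 = 200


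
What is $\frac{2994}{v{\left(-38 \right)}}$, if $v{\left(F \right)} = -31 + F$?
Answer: $- \frac{998}{23} \approx -43.391$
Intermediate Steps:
$\frac{2994}{v{\left(-38 \right)}} = \frac{2994}{-31 - 38} = \frac{2994}{-69} = 2994 \left(- \frac{1}{69}\right) = - \frac{998}{23}$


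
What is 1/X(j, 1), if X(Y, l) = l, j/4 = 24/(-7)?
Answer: 1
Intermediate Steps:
j = -96/7 (j = 4*(24/(-7)) = 4*(24*(-⅐)) = 4*(-24/7) = -96/7 ≈ -13.714)
1/X(j, 1) = 1/1 = 1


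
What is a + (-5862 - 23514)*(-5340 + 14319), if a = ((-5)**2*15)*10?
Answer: -263763354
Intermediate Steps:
a = 3750 (a = (25*15)*10 = 375*10 = 3750)
a + (-5862 - 23514)*(-5340 + 14319) = 3750 + (-5862 - 23514)*(-5340 + 14319) = 3750 - 29376*8979 = 3750 - 263767104 = -263763354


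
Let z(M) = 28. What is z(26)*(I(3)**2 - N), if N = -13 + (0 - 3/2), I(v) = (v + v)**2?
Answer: 36694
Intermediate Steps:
I(v) = 4*v**2 (I(v) = (2*v)**2 = 4*v**2)
N = -29/2 (N = -13 + (0 + (1/2)*(-3)) = -13 + (0 - 3/2) = -13 - 3/2 = -29/2 ≈ -14.500)
z(26)*(I(3)**2 - N) = 28*((4*3**2)**2 - 1*(-29/2)) = 28*((4*9)**2 + 29/2) = 28*(36**2 + 29/2) = 28*(1296 + 29/2) = 28*(2621/2) = 36694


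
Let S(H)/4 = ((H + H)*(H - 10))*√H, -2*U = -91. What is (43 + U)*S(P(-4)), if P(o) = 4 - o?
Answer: -22656*√2 ≈ -32040.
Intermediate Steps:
U = 91/2 (U = -½*(-91) = 91/2 ≈ 45.500)
S(H) = 8*H^(3/2)*(-10 + H) (S(H) = 4*(((H + H)*(H - 10))*√H) = 4*(((2*H)*(-10 + H))*√H) = 4*((2*H*(-10 + H))*√H) = 4*(2*H^(3/2)*(-10 + H)) = 8*H^(3/2)*(-10 + H))
(43 + U)*S(P(-4)) = (43 + 91/2)*(8*(4 - 1*(-4))^(3/2)*(-10 + (4 - 1*(-4)))) = 177*(8*(4 + 4)^(3/2)*(-10 + (4 + 4)))/2 = 177*(8*8^(3/2)*(-10 + 8))/2 = 177*(8*(16*√2)*(-2))/2 = 177*(-256*√2)/2 = -22656*√2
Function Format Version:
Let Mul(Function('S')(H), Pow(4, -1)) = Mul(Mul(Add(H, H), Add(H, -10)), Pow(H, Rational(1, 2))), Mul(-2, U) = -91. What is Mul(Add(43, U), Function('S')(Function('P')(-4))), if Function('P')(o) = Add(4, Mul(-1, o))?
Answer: Mul(-22656, Pow(2, Rational(1, 2))) ≈ -32040.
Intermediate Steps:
U = Rational(91, 2) (U = Mul(Rational(-1, 2), -91) = Rational(91, 2) ≈ 45.500)
Function('S')(H) = Mul(8, Pow(H, Rational(3, 2)), Add(-10, H)) (Function('S')(H) = Mul(4, Mul(Mul(Add(H, H), Add(H, -10)), Pow(H, Rational(1, 2)))) = Mul(4, Mul(Mul(Mul(2, H), Add(-10, H)), Pow(H, Rational(1, 2)))) = Mul(4, Mul(Mul(2, H, Add(-10, H)), Pow(H, Rational(1, 2)))) = Mul(4, Mul(2, Pow(H, Rational(3, 2)), Add(-10, H))) = Mul(8, Pow(H, Rational(3, 2)), Add(-10, H)))
Mul(Add(43, U), Function('S')(Function('P')(-4))) = Mul(Add(43, Rational(91, 2)), Mul(8, Pow(Add(4, Mul(-1, -4)), Rational(3, 2)), Add(-10, Add(4, Mul(-1, -4))))) = Mul(Rational(177, 2), Mul(8, Pow(Add(4, 4), Rational(3, 2)), Add(-10, Add(4, 4)))) = Mul(Rational(177, 2), Mul(8, Pow(8, Rational(3, 2)), Add(-10, 8))) = Mul(Rational(177, 2), Mul(8, Mul(16, Pow(2, Rational(1, 2))), -2)) = Mul(Rational(177, 2), Mul(-256, Pow(2, Rational(1, 2)))) = Mul(-22656, Pow(2, Rational(1, 2)))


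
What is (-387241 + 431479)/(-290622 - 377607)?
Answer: -14746/222743 ≈ -0.066202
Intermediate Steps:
(-387241 + 431479)/(-290622 - 377607) = 44238/(-668229) = 44238*(-1/668229) = -14746/222743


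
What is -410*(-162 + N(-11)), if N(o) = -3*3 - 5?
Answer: 72160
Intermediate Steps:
N(o) = -14 (N(o) = -9 - 5 = -14)
-410*(-162 + N(-11)) = -410*(-162 - 14) = -410*(-176) = 72160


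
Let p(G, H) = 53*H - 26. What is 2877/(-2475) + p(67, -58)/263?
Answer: -2809717/216975 ≈ -12.949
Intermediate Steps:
p(G, H) = -26 + 53*H
2877/(-2475) + p(67, -58)/263 = 2877/(-2475) + (-26 + 53*(-58))/263 = 2877*(-1/2475) + (-26 - 3074)*(1/263) = -959/825 - 3100*1/263 = -959/825 - 3100/263 = -2809717/216975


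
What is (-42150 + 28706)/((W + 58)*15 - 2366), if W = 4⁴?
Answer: -3361/586 ≈ -5.7355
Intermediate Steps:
W = 256
(-42150 + 28706)/((W + 58)*15 - 2366) = (-42150 + 28706)/((256 + 58)*15 - 2366) = -13444/(314*15 - 2366) = -13444/(4710 - 2366) = -13444/2344 = -13444*1/2344 = -3361/586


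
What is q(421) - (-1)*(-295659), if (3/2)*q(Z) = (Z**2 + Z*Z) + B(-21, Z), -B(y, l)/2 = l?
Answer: -59899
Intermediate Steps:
B(y, l) = -2*l
q(Z) = -4*Z/3 + 4*Z**2/3 (q(Z) = 2*((Z**2 + Z*Z) - 2*Z)/3 = 2*((Z**2 + Z**2) - 2*Z)/3 = 2*(2*Z**2 - 2*Z)/3 = 2*(-2*Z + 2*Z**2)/3 = -4*Z/3 + 4*Z**2/3)
q(421) - (-1)*(-295659) = (4/3)*421*(-1 + 421) - (-1)*(-295659) = (4/3)*421*420 - 1*295659 = 235760 - 295659 = -59899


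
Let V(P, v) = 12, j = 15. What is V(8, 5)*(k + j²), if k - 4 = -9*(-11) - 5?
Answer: 3876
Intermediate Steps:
k = 98 (k = 4 + (-9*(-11) - 5) = 4 + (99 - 5) = 4 + 94 = 98)
V(8, 5)*(k + j²) = 12*(98 + 15²) = 12*(98 + 225) = 12*323 = 3876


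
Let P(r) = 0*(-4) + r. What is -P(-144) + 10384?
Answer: 10528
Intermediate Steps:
P(r) = r (P(r) = 0 + r = r)
-P(-144) + 10384 = -1*(-144) + 10384 = 144 + 10384 = 10528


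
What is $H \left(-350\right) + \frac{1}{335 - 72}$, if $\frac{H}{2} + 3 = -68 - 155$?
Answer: $\frac{41606601}{263} \approx 1.582 \cdot 10^{5}$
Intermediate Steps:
$H = -452$ ($H = -6 + 2 \left(-68 - 155\right) = -6 + 2 \left(-223\right) = -6 - 446 = -452$)
$H \left(-350\right) + \frac{1}{335 - 72} = \left(-452\right) \left(-350\right) + \frac{1}{335 - 72} = 158200 + \frac{1}{263} = \frac{41606601}{263}$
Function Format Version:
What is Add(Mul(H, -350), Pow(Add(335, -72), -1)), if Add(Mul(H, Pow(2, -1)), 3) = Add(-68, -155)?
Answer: Rational(41606601, 263) ≈ 1.5820e+5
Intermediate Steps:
H = -452 (H = Add(-6, Mul(2, Add(-68, -155))) = Add(-6, Mul(2, -223)) = Add(-6, -446) = -452)
Add(Mul(H, -350), Pow(Add(335, -72), -1)) = Add(Mul(-452, -350), Pow(Add(335, -72), -1)) = Add(158200, Pow(263, -1)) = Add(158200, Rational(1, 263)) = Rational(41606601, 263)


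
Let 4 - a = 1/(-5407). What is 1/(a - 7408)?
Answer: -5407/40033427 ≈ -0.00013506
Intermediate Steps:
a = 21629/5407 (a = 4 - 1/(-5407) = 4 - 1*(-1/5407) = 4 + 1/5407 = 21629/5407 ≈ 4.0002)
1/(a - 7408) = 1/(21629/5407 - 7408) = 1/(-40033427/5407) = -5407/40033427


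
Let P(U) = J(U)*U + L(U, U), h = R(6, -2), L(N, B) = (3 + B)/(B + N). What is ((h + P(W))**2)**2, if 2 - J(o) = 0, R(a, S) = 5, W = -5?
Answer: 331776/625 ≈ 530.84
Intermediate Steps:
L(N, B) = (3 + B)/(B + N)
J(o) = 2 (J(o) = 2 - 1*0 = 2 + 0 = 2)
h = 5
P(U) = 2*U + (3 + U)/(2*U) (P(U) = 2*U + (3 + U)/(U + U) = 2*U + (3 + U)/((2*U)) = 2*U + (1/(2*U))*(3 + U) = 2*U + (3 + U)/(2*U))
((h + P(W))**2)**2 = ((5 + (1/2)*(3 - 5 + 4*(-5)**2)/(-5))**2)**2 = ((5 + (1/2)*(-1/5)*(3 - 5 + 4*25))**2)**2 = ((5 + (1/2)*(-1/5)*(3 - 5 + 100))**2)**2 = ((5 + (1/2)*(-1/5)*98)**2)**2 = ((5 - 49/5)**2)**2 = ((-24/5)**2)**2 = (576/25)**2 = 331776/625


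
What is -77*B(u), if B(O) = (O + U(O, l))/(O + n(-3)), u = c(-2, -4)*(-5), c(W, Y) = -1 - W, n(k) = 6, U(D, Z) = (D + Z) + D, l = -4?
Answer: 1463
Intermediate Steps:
U(D, Z) = Z + 2*D
u = -5 (u = (-1 - 1*(-2))*(-5) = (-1 + 2)*(-5) = 1*(-5) = -5)
B(O) = (-4 + 3*O)/(6 + O) (B(O) = (O + (-4 + 2*O))/(O + 6) = (-4 + 3*O)/(6 + O))
-77*B(u) = -77*(-4 + 3*(-5))/(6 - 5) = -77*(-4 - 15)/1 = -77*(-19) = 1463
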